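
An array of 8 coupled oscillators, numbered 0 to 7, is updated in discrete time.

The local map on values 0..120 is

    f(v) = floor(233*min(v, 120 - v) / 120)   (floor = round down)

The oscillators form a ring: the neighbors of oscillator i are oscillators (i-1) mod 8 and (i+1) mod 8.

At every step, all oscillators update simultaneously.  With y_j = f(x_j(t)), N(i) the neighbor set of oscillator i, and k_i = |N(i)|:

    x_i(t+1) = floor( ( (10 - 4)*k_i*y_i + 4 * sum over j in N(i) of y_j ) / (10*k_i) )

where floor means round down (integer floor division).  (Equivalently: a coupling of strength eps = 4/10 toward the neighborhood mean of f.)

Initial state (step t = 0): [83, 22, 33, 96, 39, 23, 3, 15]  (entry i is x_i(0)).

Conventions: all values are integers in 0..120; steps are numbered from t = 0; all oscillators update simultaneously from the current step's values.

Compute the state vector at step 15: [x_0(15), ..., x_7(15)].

Simulating step by step:
t=0: [83, 22, 33, 96, 39, 23, 3, 15]
t=1: [56, 52, 56, 55, 63, 42, 17, 32]
t=2: [97, 103, 106, 107, 103, 77, 48, 65]
t=3: [54, 34, 27, 27, 41, 75, 93, 91]
t=4: [86, 70, 54, 57, 75, 78, 59, 64]
t=5: [80, 92, 103, 104, 90, 88, 106, 100]
t=6: [64, 54, 36, 36, 53, 54, 36, 43]
t=7: [102, 97, 76, 75, 95, 96, 78, 85]
t=8: [42, 50, 77, 78, 55, 53, 71, 63]
t=9: [90, 91, 85, 86, 100, 101, 99, 101]
t=10: [53, 58, 64, 60, 43, 37, 38, 41]
t=11: [99, 109, 110, 107, 87, 73, 73, 82]
t=12: [42, 24, 20, 31, 61, 85, 87, 70]
t=13: [77, 51, 44, 66, 93, 75, 71, 87]
t=14: [82, 93, 91, 89, 69, 81, 87, 74]
t=15: [72, 57, 56, 67, 86, 77, 71, 80]

Answer: [72, 57, 56, 67, 86, 77, 71, 80]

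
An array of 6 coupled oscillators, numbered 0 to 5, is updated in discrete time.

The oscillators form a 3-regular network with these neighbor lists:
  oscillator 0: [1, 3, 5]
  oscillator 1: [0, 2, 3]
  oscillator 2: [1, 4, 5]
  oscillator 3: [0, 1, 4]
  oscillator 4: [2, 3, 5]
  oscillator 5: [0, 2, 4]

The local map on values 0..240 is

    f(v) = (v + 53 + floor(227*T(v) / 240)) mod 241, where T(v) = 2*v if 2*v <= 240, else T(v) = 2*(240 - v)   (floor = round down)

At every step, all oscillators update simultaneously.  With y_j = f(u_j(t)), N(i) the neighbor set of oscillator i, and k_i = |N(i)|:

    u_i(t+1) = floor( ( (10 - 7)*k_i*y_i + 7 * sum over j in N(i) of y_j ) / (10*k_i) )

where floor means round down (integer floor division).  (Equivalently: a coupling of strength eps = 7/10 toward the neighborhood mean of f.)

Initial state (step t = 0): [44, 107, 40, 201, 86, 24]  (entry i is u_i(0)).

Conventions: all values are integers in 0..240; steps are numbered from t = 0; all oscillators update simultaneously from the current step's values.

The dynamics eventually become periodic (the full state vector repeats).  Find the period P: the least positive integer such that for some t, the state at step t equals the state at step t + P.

Simulating step by step:
t=0: [44, 107, 40, 201, 86, 24]
t=1: [130, 137, 121, 110, 105, 131]
t=2: [143, 145, 142, 134, 136, 143]
t=3: [139, 139, 139, 141, 141, 139]
t=4: [141, 141, 141, 140, 140, 141]
t=5: [140, 140, 140, 140, 140, 140]
t=6: [141, 141, 141, 141, 141, 141]
t=7: [140, 140, 140, 140, 140, 140]

Answer: 2
Key observation: The state at step 5, [140, 140, 140, 140, 140, 140], reappears at step 7 — and no state repeats earlier — so the cycle the system enters has period 2.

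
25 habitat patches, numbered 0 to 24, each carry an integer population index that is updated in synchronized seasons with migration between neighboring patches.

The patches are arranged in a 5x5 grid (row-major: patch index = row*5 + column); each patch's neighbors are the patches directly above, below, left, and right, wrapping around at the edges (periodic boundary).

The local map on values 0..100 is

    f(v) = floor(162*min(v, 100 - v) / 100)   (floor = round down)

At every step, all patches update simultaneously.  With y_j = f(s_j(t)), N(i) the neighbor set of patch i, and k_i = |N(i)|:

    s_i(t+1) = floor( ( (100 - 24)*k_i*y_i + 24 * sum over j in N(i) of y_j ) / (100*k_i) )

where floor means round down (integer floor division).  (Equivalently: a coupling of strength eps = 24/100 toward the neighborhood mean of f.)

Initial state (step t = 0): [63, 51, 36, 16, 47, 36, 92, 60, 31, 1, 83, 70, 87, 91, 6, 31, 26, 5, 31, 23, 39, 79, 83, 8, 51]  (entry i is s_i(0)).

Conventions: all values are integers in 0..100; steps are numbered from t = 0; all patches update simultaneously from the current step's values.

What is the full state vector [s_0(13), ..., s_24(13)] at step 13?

Answer: [63, 62, 69, 70, 67, 51, 68, 50, 61, 53, 72, 68, 47, 53, 47, 48, 48, 48, 46, 53, 62, 64, 63, 66, 64]

Derivation:
t=0: [63, 51, 36, 16, 47, 36, 92, 60, 31, 1, 83, 70, 87, 91, 6, 31, 26, 5, 31, 23, 39, 79, 83, 8, 51]
t=1: [61, 69, 55, 30, 67, 50, 24, 57, 44, 12, 30, 42, 24, 18, 11, 48, 40, 14, 42, 39, 61, 38, 27, 19, 71]
t=2: [62, 52, 67, 50, 50, 71, 44, 65, 63, 27, 51, 62, 40, 33, 22, 72, 62, 29, 60, 60, 62, 59, 43, 35, 47]
t=3: [62, 73, 57, 76, 77, 50, 68, 57, 58, 45, 71, 62, 61, 53, 40, 50, 59, 50, 61, 61, 61, 66, 65, 59, 73]
t=4: [59, 46, 64, 43, 40, 75, 54, 67, 66, 69, 52, 59, 65, 73, 64, 75, 66, 76, 65, 62, 62, 55, 58, 62, 46]
t=5: [64, 72, 59, 66, 64, 46, 70, 54, 54, 51, 70, 65, 54, 46, 57, 45, 54, 42, 54, 60, 61, 70, 65, 62, 71]
t=6: [58, 47, 63, 57, 58, 70, 51, 71, 73, 76, 52, 57, 72, 73, 68, 69, 70, 68, 72, 64, 61, 50, 57, 60, 49]
t=7: [66, 74, 60, 66, 66, 52, 74, 48, 44, 41, 71, 67, 46, 43, 51, 52, 51, 51, 47, 57, 64, 76, 67, 64, 75]
t=8: [55, 43, 62, 56, 54, 71, 46, 73, 69, 67, 52, 54, 72, 70, 75, 73, 74, 76, 74, 68, 56, 42, 54, 57, 44]
t=9: [70, 68, 61, 69, 72, 51, 70, 46, 50, 52, 70, 70, 46, 47, 44, 47, 45, 41, 44, 50, 69, 67, 70, 67, 69]
t=10: [49, 51, 61, 52, 47, 73, 51, 72, 78, 75, 52, 51, 72, 75, 70, 72, 69, 66, 70, 77, 51, 53, 50, 53, 51]
t=11: [76, 77, 64, 73, 74, 49, 74, 47, 38, 42, 71, 75, 47, 40, 48, 48, 53, 55, 48, 41, 76, 75, 77, 74, 76]
t=12: [40, 38, 55, 44, 43, 71, 45, 71, 61, 67, 51, 44, 72, 66, 73, 72, 71, 70, 73, 66, 40, 41, 40, 43, 40]
t=13: [63, 62, 69, 70, 67, 51, 68, 50, 61, 53, 72, 68, 47, 53, 47, 48, 48, 48, 46, 53, 62, 64, 63, 66, 64]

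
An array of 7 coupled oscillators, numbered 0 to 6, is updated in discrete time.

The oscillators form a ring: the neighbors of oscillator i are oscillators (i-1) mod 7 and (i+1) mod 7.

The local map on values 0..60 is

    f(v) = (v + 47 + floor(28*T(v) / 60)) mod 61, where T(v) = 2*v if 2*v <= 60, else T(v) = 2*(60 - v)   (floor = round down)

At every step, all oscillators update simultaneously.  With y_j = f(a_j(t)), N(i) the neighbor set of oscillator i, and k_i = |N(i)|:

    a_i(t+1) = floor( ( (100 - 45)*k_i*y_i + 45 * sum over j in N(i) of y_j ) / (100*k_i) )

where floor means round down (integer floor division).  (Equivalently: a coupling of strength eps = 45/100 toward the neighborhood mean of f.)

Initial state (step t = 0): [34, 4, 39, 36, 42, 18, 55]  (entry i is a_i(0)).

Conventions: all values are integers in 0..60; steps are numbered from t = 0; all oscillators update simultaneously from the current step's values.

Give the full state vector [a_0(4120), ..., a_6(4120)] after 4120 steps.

Simulating step by step:
t=0: [34, 4, 39, 36, 42, 18, 55]
t=1: [46, 49, 46, 44, 38, 31, 39]
t=2: [44, 45, 44, 44, 44, 44, 44]
t=3: [44, 44, 44, 44, 44, 44, 44]
t=4: [44, 44, 44, 44, 44, 44, 44]

Answer: [44, 44, 44, 44, 44, 44, 44]
Key observation: The state at step 3, [44, 44, 44, 44, 44, 44, 44], reappears at step 4: the system is in a cycle of period 1 from step 3 on.  Therefore the state at step 4120 equals the state at step 3 + ((4120 - 3) mod 1) = 3, which is [44, 44, 44, 44, 44, 44, 44].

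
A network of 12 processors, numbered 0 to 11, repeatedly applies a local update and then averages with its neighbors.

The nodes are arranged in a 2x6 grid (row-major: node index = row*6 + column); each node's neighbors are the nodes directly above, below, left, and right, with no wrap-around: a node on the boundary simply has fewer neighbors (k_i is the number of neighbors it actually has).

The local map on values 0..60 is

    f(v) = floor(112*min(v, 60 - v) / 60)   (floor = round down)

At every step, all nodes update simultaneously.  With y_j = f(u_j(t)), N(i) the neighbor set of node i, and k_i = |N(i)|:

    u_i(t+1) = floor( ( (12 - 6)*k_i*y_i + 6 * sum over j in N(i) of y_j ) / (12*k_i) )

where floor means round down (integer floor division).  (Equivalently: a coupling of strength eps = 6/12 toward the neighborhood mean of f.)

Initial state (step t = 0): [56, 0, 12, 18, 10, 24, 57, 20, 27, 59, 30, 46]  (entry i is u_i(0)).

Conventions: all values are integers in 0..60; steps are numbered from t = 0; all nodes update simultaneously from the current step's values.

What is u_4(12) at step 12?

Answer: u_4(12) = 47

Derivation:
t=0: [56, 0, 12, 18, 10, 24, 57, 20, 27, 59, 30, 46]
t=1: [4, 11, 24, 23, 31, 33, 13, 27, 35, 23, 35, 38]
t=2: [14, 26, 40, 44, 50, 48, 26, 40, 45, 43, 45, 44]
t=3: [37, 40, 36, 28, 22, 22, 39, 39, 31, 29, 27, 27]
t=4: [40, 39, 45, 49, 44, 43, 39, 41, 49, 53, 49, 47]
t=5: [38, 36, 27, 21, 26, 28, 37, 33, 22, 16, 21, 24]
t=6: [42, 45, 45, 40, 45, 49, 43, 46, 42, 34, 39, 44]
t=7: [31, 28, 30, 35, 30, 24, 30, 28, 33, 42, 37, 29]
t=8: [54, 53, 52, 47, 50, 49, 54, 52, 48, 39, 44, 48]
t=9: [11, 13, 16, 23, 21, 20, 11, 14, 22, 32, 27, 23]
t=10: [21, 24, 32, 41, 41, 38, 21, 27, 38, 48, 47, 42]
t=11: [40, 45, 46, 35, 34, 37, 41, 45, 41, 27, 27, 32]
t=12: [34, 29, 31, 43, 47, 46, 33, 30, 34, 46, 50, 49]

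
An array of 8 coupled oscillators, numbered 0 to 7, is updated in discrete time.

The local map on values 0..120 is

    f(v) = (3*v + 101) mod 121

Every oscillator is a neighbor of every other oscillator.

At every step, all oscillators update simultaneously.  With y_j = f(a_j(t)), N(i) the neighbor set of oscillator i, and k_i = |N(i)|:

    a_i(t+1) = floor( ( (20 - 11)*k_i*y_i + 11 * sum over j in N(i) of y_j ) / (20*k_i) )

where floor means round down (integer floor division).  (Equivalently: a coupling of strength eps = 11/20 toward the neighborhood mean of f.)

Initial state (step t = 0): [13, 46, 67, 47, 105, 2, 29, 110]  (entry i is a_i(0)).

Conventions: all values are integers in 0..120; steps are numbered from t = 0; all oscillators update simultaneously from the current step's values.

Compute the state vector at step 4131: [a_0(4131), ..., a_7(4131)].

Answer: [82, 78, 79, 74, 79, 74, 78, 78]
Key observation: The state at step 25, [37, 33, 34, 29, 34, 29, 33, 33], reappears at step 30: the system is in a cycle of period 5 from step 25 on.  Therefore the state at step 4131 equals the state at step 25 + ((4131 - 25) mod 5) = 26, which is [82, 78, 79, 74, 79, 74, 78, 78].

Derivation:
t=0: [13, 46, 67, 47, 105, 2, 29, 110]
t=1: [45, 82, 60, 38, 58, 78, 63, 63]
t=2: [87, 84, 59, 80, 57, 79, 63, 63]
t=3: [90, 87, 59, 82, 57, 81, 64, 64]
t=4: [42, 84, 52, 78, 50, 77, 58, 58]
t=5: [77, 79, 44, 73, 41, 71, 50, 50]
t=6: [78, 80, 86, 73, 82, 71, 48, 48]
t=7: [79, 81, 88, 73, 83, 71, 45, 45]
t=8: [89, 91, 54, 83, 94, 80, 96, 96]
t=9: [26, 28, 32, 64, 32, 61, 34, 34]
t=10: [63, 65, 69, 60, 69, 57, 72, 72]
t=11: [53, 55, 60, 50, 60, 46, 63, 63]
t=12: [33, 35, 41, 30, 41, 70, 44, 44]
t=13: [86, 89, 95, 83, 95, 83, 99, 99]
t=14: [79, 37, 44, 75, 44, 75, 48, 48]
t=15: [81, 79, 87, 77, 87, 77, 47, 47]
t=16: [86, 84, 93, 81, 93, 81, 48, 48]
t=17: [80, 78, 43, 74, 43, 74, 38, 38]
t=18: [96, 94, 100, 89, 100, 89, 94, 94]
t=19: [23, 20, 27, 15, 27, 15, 20, 20]
t=20: [44, 41, 49, 36, 49, 36, 41, 41]
t=21: [89, 86, 50, 80, 50, 80, 86, 86]
t=22: [46, 88, 48, 81, 48, 81, 88, 88]
t=23: [70, 26, 27, 64, 27, 64, 26, 26]
t=24: [62, 58, 59, 55, 59, 55, 58, 58]
t=25: [37, 33, 34, 29, 34, 29, 33, 33]
t=26: [82, 78, 79, 74, 79, 74, 78, 78]
t=27: [96, 92, 93, 88, 93, 88, 92, 92]
t=28: [17, 13, 14, 9, 14, 9, 13, 13]
t=29: [22, 18, 19, 14, 19, 14, 18, 18]
t=30: [37, 33, 34, 29, 34, 29, 33, 33]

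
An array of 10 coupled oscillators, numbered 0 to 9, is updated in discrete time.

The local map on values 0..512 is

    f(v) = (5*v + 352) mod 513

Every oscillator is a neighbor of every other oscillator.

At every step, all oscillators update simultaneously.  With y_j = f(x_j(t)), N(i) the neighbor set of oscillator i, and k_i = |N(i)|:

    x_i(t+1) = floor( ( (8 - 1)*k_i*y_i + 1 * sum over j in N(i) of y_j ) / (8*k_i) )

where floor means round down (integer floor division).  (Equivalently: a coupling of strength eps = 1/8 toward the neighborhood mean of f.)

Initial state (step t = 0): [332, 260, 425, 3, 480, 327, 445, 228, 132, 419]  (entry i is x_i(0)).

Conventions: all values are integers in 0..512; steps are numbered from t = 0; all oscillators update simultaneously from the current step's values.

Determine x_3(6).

Simulating step by step:
t=0: [332, 260, 425, 3, 480, 327, 445, 228, 132, 419]
t=1: [454, 144, 412, 363, 208, 432, 57, 448, 476, 387]
t=2: [76, 66, 337, 126, 342, 423, 133, 50, 170, 229]
t=3: [230, 187, 470, 445, 50, 399, 475, 118, 193, 447]
t=4: [440, 254, 148, 40, 106, 284, 169, 399, 280, 49]
t=5: [459, 99, 85, 62, 346, 229, 175, 282, 211, 100]
t=6: [104, 321, 261, 162, 60, 439, 207, 226, 362, 326]

Answer: x_3(6) = 162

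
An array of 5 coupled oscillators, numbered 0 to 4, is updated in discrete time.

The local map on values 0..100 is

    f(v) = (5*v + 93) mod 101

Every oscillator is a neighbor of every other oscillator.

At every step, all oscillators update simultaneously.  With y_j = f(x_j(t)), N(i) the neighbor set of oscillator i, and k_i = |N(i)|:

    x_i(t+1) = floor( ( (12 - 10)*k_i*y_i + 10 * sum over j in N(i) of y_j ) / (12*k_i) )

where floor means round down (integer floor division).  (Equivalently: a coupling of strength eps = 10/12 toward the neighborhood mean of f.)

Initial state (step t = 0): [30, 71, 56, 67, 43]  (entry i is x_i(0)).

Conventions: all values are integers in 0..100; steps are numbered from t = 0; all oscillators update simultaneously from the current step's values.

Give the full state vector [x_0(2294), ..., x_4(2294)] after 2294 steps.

Simulating step by step:
t=0: [30, 71, 56, 67, 43]
t=1: [36, 36, 35, 37, 38]
t=2: [73, 73, 73, 72, 72]
t=3: [51, 51, 51, 52, 52]
t=4: [47, 47, 47, 46, 46]
t=5: [22, 22, 22, 23, 23]
t=6: [3, 3, 3, 2, 2]
t=7: [4, 4, 4, 5, 5]
t=8: [14, 14, 14, 13, 13]
t=9: [59, 59, 59, 60, 60]
t=10: [87, 87, 87, 86, 86]
t=11: [20, 20, 20, 21, 21]
t=12: [94, 94, 94, 93, 93]
t=13: [55, 55, 55, 56, 56]
t=14: [67, 67, 67, 66, 66]
t=15: [21, 21, 21, 22, 22]
t=16: [57, 57, 57, 61, 61]
t=17: [83, 83, 83, 82, 82]
t=18: [43, 43, 43, 39, 39]
t=19: [38, 38, 38, 35, 35]
t=20: [74, 74, 74, 75, 75]
t=21: [61, 61, 61, 60, 60]
t=22: [92, 92, 92, 93, 93]
t=23: [50, 50, 50, 49, 49]
t=24: [37, 37, 37, 38, 38]
t=25: [78, 78, 78, 77, 77]
t=26: [76, 76, 76, 77, 77]
t=27: [71, 71, 71, 70, 70]
t=28: [41, 41, 41, 42, 42]
t=29: [56, 56, 56, 60, 60]
t=30: [78, 78, 78, 77, 77]

Answer: [56, 56, 56, 60, 60]
Key observation: The state at step 25, [78, 78, 78, 77, 77], reappears at step 30: the system is in a cycle of period 5 from step 25 on.  Therefore the state at step 2294 equals the state at step 25 + ((2294 - 25) mod 5) = 29, which is [56, 56, 56, 60, 60].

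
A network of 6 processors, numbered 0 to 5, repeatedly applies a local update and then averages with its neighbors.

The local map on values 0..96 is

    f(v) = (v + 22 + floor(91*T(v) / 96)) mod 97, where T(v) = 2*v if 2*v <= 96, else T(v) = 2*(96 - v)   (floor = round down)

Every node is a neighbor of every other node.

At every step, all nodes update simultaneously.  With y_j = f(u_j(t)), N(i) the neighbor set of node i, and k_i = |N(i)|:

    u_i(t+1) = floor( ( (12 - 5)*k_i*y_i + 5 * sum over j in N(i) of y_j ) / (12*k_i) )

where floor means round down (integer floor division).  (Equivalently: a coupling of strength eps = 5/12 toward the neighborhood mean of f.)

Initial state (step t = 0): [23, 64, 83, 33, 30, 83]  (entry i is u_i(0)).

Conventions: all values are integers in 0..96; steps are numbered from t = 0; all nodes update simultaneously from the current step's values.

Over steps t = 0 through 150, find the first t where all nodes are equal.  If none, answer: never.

Answer: 13
Key observation: Synchronization is absorbing here: once all nodes are equal they stay equal, and step 13 is the first all-equal step.

Derivation:
t=0: [23, 64, 83, 33, 30, 83]  (not all equal)
t=1: [63, 43, 35, 29, 24, 35]  (not all equal)
t=2: [45, 45, 33, 24, 66, 33]  (not all equal)
t=3: [51, 51, 34, 69, 47, 34]  (not all equal)
t=4: [53, 53, 34, 45, 53, 34]  (not all equal)
t=5: [52, 52, 34, 50, 52, 34]  (not all equal)
t=6: [54, 54, 35, 55, 54, 35]  (not all equal)
t=7: [52, 52, 36, 52, 52, 36]  (not all equal)
t=8: [54, 54, 39, 54, 54, 39]  (not all equal)
t=9: [54, 54, 44, 54, 54, 44]  (not all equal)
t=10: [57, 57, 54, 57, 57, 54]  (not all equal)
t=11: [55, 55, 57, 55, 55, 57]  (not all equal)
t=12: [56, 56, 55, 56, 56, 55]  (not all equal)
t=13: [56, 56, 56, 56, 56, 56]  (all equal)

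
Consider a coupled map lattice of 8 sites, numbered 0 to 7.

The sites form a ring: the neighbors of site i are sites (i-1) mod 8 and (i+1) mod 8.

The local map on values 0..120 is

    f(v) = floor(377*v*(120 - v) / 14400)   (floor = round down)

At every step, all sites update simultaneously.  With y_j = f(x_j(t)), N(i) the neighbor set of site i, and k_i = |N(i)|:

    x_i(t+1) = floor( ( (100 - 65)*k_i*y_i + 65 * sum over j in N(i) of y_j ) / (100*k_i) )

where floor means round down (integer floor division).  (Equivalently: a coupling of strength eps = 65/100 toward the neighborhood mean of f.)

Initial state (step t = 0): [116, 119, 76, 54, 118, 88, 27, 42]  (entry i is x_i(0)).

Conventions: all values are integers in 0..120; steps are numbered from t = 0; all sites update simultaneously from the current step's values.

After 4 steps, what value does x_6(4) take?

Simulating step by step:
t=0: [116, 119, 76, 54, 118, 88, 27, 42]
t=1: [32, 33, 61, 62, 56, 48, 74, 54]
t=2: [80, 80, 87, 93, 92, 90, 90, 85]
t=3: [81, 80, 74, 68, 67, 69, 72, 76]
t=4: [83, 84, 88, 91, 92, 91, 89, 86]

Answer: x_6(4) = 89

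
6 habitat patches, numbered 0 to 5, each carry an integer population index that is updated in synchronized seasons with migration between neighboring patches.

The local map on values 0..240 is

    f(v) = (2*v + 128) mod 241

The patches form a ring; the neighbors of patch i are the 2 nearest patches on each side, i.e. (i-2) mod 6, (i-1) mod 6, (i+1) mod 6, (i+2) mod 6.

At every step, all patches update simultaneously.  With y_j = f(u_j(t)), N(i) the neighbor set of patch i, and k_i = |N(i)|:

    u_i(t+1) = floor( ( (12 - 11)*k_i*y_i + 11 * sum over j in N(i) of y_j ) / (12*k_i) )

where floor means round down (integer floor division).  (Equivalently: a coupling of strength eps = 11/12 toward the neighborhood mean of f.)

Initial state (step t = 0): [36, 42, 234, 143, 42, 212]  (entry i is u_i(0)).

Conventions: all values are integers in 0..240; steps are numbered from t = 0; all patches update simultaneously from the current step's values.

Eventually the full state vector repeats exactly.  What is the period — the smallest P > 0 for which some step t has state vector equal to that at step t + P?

Answer: 24
Key observation: The state at step 43, [81, 81, 81, 81, 81, 81], reappears at step 67 — and no state repeats earlier — so the cycle the system enters has period 24.

Derivation:
t=0: [36, 42, 234, 143, 42, 212]
t=1: [156, 145, 192, 153, 145, 188]
t=2: [109, 116, 173, 109, 116, 172]
t=3: [169, 164, 122, 169, 164, 121]
t=4: [176, 180, 212, 176, 180, 212]
t=5: [54, 142, 118, 54, 142, 118]
t=6: [154, 178, 196, 154, 178, 196]
t=7: [34, 106, 93, 34, 106, 93]
t=8: [95, 131, 141, 95, 131, 141]
t=9: [152, 125, 117, 152, 125, 117]
t=10: [134, 154, 160, 134, 154, 160]
t=11: [197, 182, 177, 197, 182, 177]
t=12: [7, 19, 22, 7, 19, 22]
t=13: [166, 157, 155, 166, 157, 155]
t=14: [200, 207, 208, 200, 207, 208]
t=15: [59, 54, 53, 59, 54, 53]
t=16: [215, 129, 129, 215, 129, 129]
t=17: [139, 113, 113, 139, 113, 113]
t=18: [117, 136, 136, 117, 136, 136]
t=19: [155, 141, 141, 155, 141, 141]
t=20: [171, 181, 181, 171, 181, 181]
t=21: [26, 109, 109, 26, 109, 109]
t=22: [111, 139, 139, 111, 139, 139]
t=23: [160, 139, 139, 160, 139, 139]
t=24: [168, 184, 184, 168, 184, 184]
t=25: [31, 109, 109, 31, 109, 109]
t=26: [112, 143, 143, 112, 143, 143]
t=27: [167, 144, 144, 167, 144, 144]
t=28: [178, 196, 196, 178, 196, 196]
t=29: [35, 21, 21, 35, 21, 21]
t=30: [172, 182, 182, 172, 182, 182]
t=31: [28, 111, 111, 28, 111, 111]
t=32: [115, 143, 143, 115, 143, 143]
t=33: [168, 147, 147, 168, 147, 147]
t=34: [184, 200, 200, 184, 200, 200]
t=35: [43, 31, 31, 43, 31, 31]
t=36: [192, 201, 201, 192, 201, 201]
t=37: [46, 39, 39, 46, 39, 39]
t=38: [207, 212, 212, 207, 212, 212]
t=39: [69, 65, 65, 69, 65, 65]
t=40: [17, 20, 20, 17, 20, 20]
t=41: [167, 165, 165, 167, 165, 165]
t=42: [217, 218, 218, 217, 218, 218]
t=43: [81, 81, 81, 81, 81, 81]
t=44: [49, 49, 49, 49, 49, 49]
t=45: [226, 226, 226, 226, 226, 226]
t=46: [98, 98, 98, 98, 98, 98]
t=47: [83, 83, 83, 83, 83, 83]
t=48: [53, 53, 53, 53, 53, 53]
t=49: [234, 234, 234, 234, 234, 234]
t=50: [114, 114, 114, 114, 114, 114]
t=51: [115, 115, 115, 115, 115, 115]
t=52: [117, 117, 117, 117, 117, 117]
t=53: [121, 121, 121, 121, 121, 121]
t=54: [129, 129, 129, 129, 129, 129]
t=55: [145, 145, 145, 145, 145, 145]
t=56: [177, 177, 177, 177, 177, 177]
t=57: [0, 0, 0, 0, 0, 0]
t=58: [128, 128, 128, 128, 128, 128]
t=59: [143, 143, 143, 143, 143, 143]
t=60: [173, 173, 173, 173, 173, 173]
t=61: [233, 233, 233, 233, 233, 233]
t=62: [112, 112, 112, 112, 112, 112]
t=63: [111, 111, 111, 111, 111, 111]
t=64: [109, 109, 109, 109, 109, 109]
t=65: [105, 105, 105, 105, 105, 105]
t=66: [97, 97, 97, 97, 97, 97]
t=67: [81, 81, 81, 81, 81, 81]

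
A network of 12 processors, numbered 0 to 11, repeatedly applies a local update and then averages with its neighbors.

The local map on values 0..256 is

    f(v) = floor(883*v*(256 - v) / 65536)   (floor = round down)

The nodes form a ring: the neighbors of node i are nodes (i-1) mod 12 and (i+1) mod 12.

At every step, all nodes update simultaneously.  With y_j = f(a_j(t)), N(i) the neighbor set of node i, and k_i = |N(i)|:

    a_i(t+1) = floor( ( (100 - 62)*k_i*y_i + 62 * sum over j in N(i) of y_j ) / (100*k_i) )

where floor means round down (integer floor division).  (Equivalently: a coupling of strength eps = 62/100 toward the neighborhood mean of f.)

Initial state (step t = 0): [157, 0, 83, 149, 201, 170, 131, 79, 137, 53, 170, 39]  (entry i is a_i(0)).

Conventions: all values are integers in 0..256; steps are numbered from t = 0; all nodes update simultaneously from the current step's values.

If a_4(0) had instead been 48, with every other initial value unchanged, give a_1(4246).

Simulating step by step:
t=0: [157, 0, 83, 149, 48, 170, 131, 79, 137, 53, 170, 39]
t=1: [114, 124, 139, 182, 178, 184, 202, 207, 186, 183, 154, 168]
t=2: [212, 219, 207, 194, 182, 170, 152, 151, 164, 187, 197, 208]
t=3: [122, 122, 135, 159, 179, 196, 207, 209, 196, 177, 154, 138]
t=4: [219, 220, 215, 204, 183, 159, 141, 141, 159, 185, 206, 216]
t=5: [110, 110, 121, 146, 176, 201, 214, 214, 200, 173, 142, 120]
t=6: [216, 217, 217, 208, 184, 152, 129, 129, 154, 187, 210, 217]
t=7: [114, 114, 120, 141, 174, 203, 217, 217, 202, 171, 138, 119]
t=8: [218, 218, 218, 210, 185, 149, 123, 123, 151, 187, 211, 218]
t=9: [111, 111, 116, 138, 173, 204, 218, 217, 202, 171, 136, 115]
t=10: [216, 216, 217, 210, 185, 148, 121, 122, 151, 187, 211, 217]
t=11: [115, 115, 119, 139, 173, 204, 218, 217, 202, 171, 137, 118]
t=12: [218, 218, 218, 210, 185, 148, 121, 122, 151, 187, 211, 218]
t=13: [111, 111, 116, 138, 173, 204, 218, 217, 202, 171, 136, 115]

Answer: a_1(4246) = 216
Key observation: The state at step 9, [111, 111, 116, 138, 173, 204, 218, 217, 202, 171, 136, 115], reappears at step 13: the system is in a cycle of period 4 from step 9 on.  Therefore the state at step 4246 equals the state at step 9 + ((4246 - 9) mod 4) = 10, which is [216, 216, 217, 210, 185, 148, 121, 122, 151, 187, 211, 217].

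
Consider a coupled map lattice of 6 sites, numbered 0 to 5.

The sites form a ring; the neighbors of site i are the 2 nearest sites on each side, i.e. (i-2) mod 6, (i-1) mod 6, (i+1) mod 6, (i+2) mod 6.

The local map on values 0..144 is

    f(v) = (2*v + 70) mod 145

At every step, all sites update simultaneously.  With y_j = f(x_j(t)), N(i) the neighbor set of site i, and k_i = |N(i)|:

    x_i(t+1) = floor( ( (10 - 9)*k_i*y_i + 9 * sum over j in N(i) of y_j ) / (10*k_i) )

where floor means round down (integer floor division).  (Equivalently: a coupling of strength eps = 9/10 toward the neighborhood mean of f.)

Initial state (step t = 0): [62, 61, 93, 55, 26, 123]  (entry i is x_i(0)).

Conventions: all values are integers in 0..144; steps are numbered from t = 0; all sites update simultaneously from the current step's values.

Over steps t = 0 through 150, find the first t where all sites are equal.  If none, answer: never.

Answer: 9
Key observation: Synchronization is absorbing here: once all sites are equal they stay equal, and step 9 is the first all-equal step.

Derivation:
t=0: [62, 61, 93, 55, 26, 123]  (not all equal)
t=1: [73, 54, 68, 72, 61, 59]  (not all equal)
t=2: [48, 58, 55, 48, 59, 53]  (not all equal)
t=3: [35, 28, 31, 35, 28, 31]  (not all equal)
t=4: [130, 135, 132, 130, 135, 132]  (not all equal)
t=5: [46, 42, 44, 46, 42, 44]  (not all equal)
t=6: [11, 14, 13, 11, 14, 13]  (not all equal)
t=7: [96, 94, 95, 96, 94, 95]  (not all equal)
t=8: [114, 115, 115, 114, 115, 115]  (not all equal)
t=9: [9, 9, 9, 9, 9, 9]  (all equal)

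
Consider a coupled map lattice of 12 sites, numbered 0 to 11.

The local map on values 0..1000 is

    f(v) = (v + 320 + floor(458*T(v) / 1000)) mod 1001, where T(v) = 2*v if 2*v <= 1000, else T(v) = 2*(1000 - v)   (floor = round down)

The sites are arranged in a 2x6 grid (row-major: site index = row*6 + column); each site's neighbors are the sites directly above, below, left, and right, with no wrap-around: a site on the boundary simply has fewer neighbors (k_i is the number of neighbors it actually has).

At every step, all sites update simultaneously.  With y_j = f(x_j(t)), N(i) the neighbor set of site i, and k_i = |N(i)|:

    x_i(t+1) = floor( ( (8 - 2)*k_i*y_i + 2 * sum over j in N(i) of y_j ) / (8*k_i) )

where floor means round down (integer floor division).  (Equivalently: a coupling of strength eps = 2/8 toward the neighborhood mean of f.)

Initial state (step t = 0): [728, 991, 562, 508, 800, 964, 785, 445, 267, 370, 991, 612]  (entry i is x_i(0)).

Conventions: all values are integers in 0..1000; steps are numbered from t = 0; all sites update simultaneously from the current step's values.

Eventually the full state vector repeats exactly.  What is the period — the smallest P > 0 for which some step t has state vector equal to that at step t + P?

Answer: 2
Key observation: The state at step 9, [311, 311, 311, 311, 311, 311, 311, 311, 311, 311, 311, 311], reappears at step 11 — and no state repeats earlier — so the cycle the system enters has period 2.

Derivation:
t=0: [728, 991, 562, 508, 800, 964, 785, 445, 267, 370, 991, 612]
t=1: [299, 300, 330, 258, 302, 309, 283, 249, 663, 139, 289, 293]
t=2: [888, 890, 880, 813, 890, 906, 857, 768, 412, 604, 851, 883]
t=3: [308, 308, 291, 302, 308, 310, 305, 284, 155, 273, 304, 308]
t=4: [909, 903, 859, 892, 908, 912, 899, 850, 677, 833, 898, 909]
t=5: [310, 309, 306, 308, 310, 311, 309, 305, 294, 303, 309, 310]
t=6: [912, 910, 904, 909, 912, 914, 911, 903, 888, 900, 911, 913]
t=7: [311, 310, 310, 310, 311, 311, 310, 310, 309, 310, 310, 311]
t=8: [914, 913, 912, 913, 914, 915, 913, 912, 912, 912, 913, 914]
t=9: [311, 311, 311, 311, 311, 311, 311, 311, 311, 311, 311, 311]
t=10: [915, 915, 915, 915, 915, 915, 915, 915, 915, 915, 915, 915]
t=11: [311, 311, 311, 311, 311, 311, 311, 311, 311, 311, 311, 311]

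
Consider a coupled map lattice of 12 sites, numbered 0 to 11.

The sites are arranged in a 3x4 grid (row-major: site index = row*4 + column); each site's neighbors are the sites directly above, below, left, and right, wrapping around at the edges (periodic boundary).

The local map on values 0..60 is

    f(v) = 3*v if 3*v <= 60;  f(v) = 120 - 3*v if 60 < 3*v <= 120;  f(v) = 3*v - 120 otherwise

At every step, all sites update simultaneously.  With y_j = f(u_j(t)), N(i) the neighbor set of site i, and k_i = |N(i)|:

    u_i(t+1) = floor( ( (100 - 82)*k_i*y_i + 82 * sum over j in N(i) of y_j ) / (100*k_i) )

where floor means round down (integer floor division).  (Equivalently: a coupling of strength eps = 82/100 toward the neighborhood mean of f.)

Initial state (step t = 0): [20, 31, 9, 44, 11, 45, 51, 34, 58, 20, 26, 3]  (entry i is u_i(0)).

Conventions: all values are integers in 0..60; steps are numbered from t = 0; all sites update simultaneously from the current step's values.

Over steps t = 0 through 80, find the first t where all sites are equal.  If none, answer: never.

Answer: 29
Key observation: Synchronization is absorbing here: once all sites are equal they stay equal, and step 29 is the first all-equal step.

Derivation:
t=0: [20, 31, 9, 44, 11, 45, 51, 34, 58, 20, 26, 3]  (not all equal)
t=1: [36, 38, 28, 25, 36, 34, 26, 21, 42, 39, 34, 27]  (not all equal)
t=2: [16, 15, 29, 37, 21, 16, 34, 38, 14, 10, 27, 32]  (not all equal)
t=3: [40, 40, 28, 24, 39, 39, 29, 23, 40, 41, 28, 24]  (not all equal)
t=4: [10, 8, 30, 36, 11, 8, 31, 36, 11, 8, 31, 36]  (not all equal)
t=5: [26, 26, 23, 19, 26, 26, 23, 19, 26, 26, 23, 19]  (not all equal)
t=6: [45, 43, 50, 52, 45, 43, 50, 52, 45, 43, 50, 52]  (not all equal)
t=7: [18, 14, 26, 30, 18, 14, 26, 30, 18, 14, 26, 30]  (not all equal)
t=8: [46, 44, 39, 37, 46, 44, 39, 37, 46, 44, 39, 37]  (not all equal)
t=9: [14, 11, 6, 9, 14, 11, 6, 9, 14, 11, 6, 9]  (not all equal)
t=10: [37, 31, 22, 28, 37, 31, 22, 28, 37, 31, 22, 28]  (not all equal)
t=11: [18, 28, 44, 34, 18, 28, 44, 34, 18, 28, 44, 34]  (not all equal)
t=12: [42, 34, 18, 24, 42, 34, 18, 24, 42, 34, 18, 24]  (not all equal)
t=13: [17, 22, 45, 40, 17, 22, 45, 40, 17, 22, 45, 40]  (not all equal)
t=14: [41, 45, 19, 13, 41, 45, 19, 13, 41, 45, 19, 13]  (not all equal)
t=15: [12, 21, 44, 35, 12, 21, 44, 35, 12, 21, 44, 35]  (not all equal)
t=16: [36, 43, 21, 18, 36, 43, 21, 18, 36, 43, 21, 18]  (not all equal)
t=17: [19, 19, 46, 46, 19, 19, 46, 46, 19, 19, 46, 46]  (not all equal)
t=18: [49, 49, 25, 25, 49, 49, 25, 25, 49, 49, 25, 25]  (not all equal)
t=19: [30, 30, 41, 41, 30, 30, 41, 41, 30, 30, 41, 41]  (not all equal)
t=20: [24, 24, 8, 8, 24, 24, 8, 8, 24, 24, 8, 8]  (not all equal)
t=21: [43, 43, 28, 28, 43, 43, 28, 28, 43, 43, 28, 28]  (not all equal)
t=22: [14, 14, 30, 30, 14, 14, 30, 30, 14, 14, 30, 30]  (not all equal)
t=23: [39, 39, 32, 32, 39, 39, 32, 32, 39, 39, 32, 32]  (not all equal)
t=24: [7, 7, 19, 19, 7, 7, 19, 19, 7, 7, 19, 19]  (not all equal)
t=25: [28, 28, 49, 49, 28, 28, 49, 49, 28, 28, 49, 49]  (not all equal)
t=26: [34, 34, 28, 28, 34, 34, 28, 28, 34, 34, 28, 28]  (not all equal)
t=27: [21, 21, 32, 32, 21, 21, 32, 32, 21, 21, 32, 32]  (not all equal)
t=28: [50, 50, 30, 30, 50, 50, 30, 30, 50, 50, 30, 30]  (not all equal)
t=29: [30, 30, 30, 30, 30, 30, 30, 30, 30, 30, 30, 30]  (all equal)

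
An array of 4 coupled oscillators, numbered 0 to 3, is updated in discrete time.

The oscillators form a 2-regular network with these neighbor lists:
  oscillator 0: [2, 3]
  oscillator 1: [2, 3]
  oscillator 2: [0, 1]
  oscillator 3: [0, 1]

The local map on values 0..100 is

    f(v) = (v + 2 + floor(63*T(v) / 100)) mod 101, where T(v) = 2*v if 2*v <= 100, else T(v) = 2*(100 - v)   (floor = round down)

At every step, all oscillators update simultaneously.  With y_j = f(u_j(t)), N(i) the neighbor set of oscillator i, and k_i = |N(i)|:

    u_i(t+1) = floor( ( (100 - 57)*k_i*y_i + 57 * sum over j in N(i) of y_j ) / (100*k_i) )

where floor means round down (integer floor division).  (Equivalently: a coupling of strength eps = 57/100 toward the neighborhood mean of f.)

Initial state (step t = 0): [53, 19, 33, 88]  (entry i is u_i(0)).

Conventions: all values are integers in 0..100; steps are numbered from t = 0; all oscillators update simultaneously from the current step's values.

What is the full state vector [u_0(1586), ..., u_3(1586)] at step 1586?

Simulating step by step:
t=0: [53, 19, 33, 88]
t=1: [28, 41, 48, 17]
t=2: [41, 54, 49, 62]
t=3: [46, 11, 34, 34]
t=4: [46, 55, 42, 42]
t=5: [56, 59, 45, 45]
t=6: [6, 5, 7, 7]
t=7: [16, 15, 15, 15]
t=8: [36, 35, 35, 35]
t=9: [81, 81, 81, 81]
t=10: [5, 5, 5, 5]
t=11: [13, 13, 13, 13]
t=12: [31, 31, 31, 31]
t=13: [72, 72, 72, 72]
t=14: [8, 8, 8, 8]
t=15: [20, 20, 20, 20]
t=16: [47, 47, 47, 47]
t=17: [7, 7, 7, 7]
t=18: [17, 17, 17, 17]
t=19: [40, 40, 40, 40]
t=20: [92, 92, 92, 92]
t=21: [3, 3, 3, 3]
t=22: [8, 8, 8, 8]

Answer: [17, 17, 17, 17]
Key observation: The state at step 14, [8, 8, 8, 8], reappears at step 22: the system is in a cycle of period 8 from step 14 on.  Therefore the state at step 1586 equals the state at step 14 + ((1586 - 14) mod 8) = 18, which is [17, 17, 17, 17].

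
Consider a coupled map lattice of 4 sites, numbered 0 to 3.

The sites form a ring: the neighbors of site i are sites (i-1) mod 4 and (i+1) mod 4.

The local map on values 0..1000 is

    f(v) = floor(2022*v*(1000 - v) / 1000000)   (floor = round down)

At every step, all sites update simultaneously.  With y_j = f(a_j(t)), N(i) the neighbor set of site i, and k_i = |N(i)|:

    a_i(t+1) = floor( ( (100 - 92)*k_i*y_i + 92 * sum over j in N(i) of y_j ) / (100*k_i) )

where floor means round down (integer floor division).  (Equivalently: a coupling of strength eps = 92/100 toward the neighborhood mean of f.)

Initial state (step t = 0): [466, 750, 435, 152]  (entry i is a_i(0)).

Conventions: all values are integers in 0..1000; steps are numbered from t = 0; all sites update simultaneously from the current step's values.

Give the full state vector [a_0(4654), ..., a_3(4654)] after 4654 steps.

Simulating step by step:
t=0: [466, 750, 435, 152]
t=1: [334, 489, 333, 480]
t=2: [500, 453, 500, 453]
t=3: [501, 504, 501, 504]
t=4: [505, 505, 505, 505]
t=5: [505, 505, 505, 505]

Answer: [505, 505, 505, 505]
Key observation: The state at step 4, [505, 505, 505, 505], reappears at step 5: the system is in a cycle of period 1 from step 4 on.  Therefore the state at step 4654 equals the state at step 4 + ((4654 - 4) mod 1) = 4, which is [505, 505, 505, 505].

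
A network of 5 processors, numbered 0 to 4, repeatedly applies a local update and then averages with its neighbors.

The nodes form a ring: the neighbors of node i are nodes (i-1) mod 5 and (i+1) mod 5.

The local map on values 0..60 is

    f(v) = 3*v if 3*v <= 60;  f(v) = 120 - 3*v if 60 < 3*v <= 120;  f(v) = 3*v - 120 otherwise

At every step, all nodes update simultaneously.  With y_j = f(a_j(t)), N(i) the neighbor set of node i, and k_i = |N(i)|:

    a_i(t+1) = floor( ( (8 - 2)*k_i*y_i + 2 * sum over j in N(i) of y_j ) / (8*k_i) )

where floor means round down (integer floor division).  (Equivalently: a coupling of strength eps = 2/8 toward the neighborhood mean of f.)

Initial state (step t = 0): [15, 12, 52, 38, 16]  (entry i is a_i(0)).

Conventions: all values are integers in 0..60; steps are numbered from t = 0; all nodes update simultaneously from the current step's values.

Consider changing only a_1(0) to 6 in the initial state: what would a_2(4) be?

Simulating step by step:
t=0: [15, 6, 52, 38, 16]
t=1: [42, 23, 30, 15, 42]
t=2: [11, 42, 34, 38, 10]
t=3: [29, 10, 15, 10, 27]
t=4: [33, 32, 41, 33, 37]

Answer: a_2(4) = 41
Key observation: This trace re-runs the system from the modified initial state.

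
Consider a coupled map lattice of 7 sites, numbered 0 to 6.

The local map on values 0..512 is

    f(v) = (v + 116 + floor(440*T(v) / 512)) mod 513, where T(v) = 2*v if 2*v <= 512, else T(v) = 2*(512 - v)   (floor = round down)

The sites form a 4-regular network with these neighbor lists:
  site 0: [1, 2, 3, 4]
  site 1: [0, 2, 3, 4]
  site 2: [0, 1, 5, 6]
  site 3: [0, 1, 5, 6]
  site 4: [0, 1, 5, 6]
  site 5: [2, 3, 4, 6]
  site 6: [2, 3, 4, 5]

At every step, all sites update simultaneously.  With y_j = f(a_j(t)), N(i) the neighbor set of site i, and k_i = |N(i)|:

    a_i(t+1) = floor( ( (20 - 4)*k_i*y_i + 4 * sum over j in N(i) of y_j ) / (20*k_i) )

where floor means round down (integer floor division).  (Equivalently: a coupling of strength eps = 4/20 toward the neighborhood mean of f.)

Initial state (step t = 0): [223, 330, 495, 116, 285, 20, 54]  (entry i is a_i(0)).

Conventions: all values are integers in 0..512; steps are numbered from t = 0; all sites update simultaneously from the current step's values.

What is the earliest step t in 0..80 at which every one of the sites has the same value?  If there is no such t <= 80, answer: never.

Simulating step by step:
t=0: [223, 330, 495, 116, 285, 20, 54]  (not all equal)
t=1: [221, 248, 145, 389, 266, 190, 259]  (not all equal)
t=2: [226, 281, 452, 207, 277, 160, 292]  (not all equal)
t=3: [217, 265, 166, 172, 266, 74, 250]  (not all equal)
t=4: [188, 263, 97, 110, 286, 288, 262]  (not all equal)
t=5: [159, 293, 352, 380, 270, 289, 302]  (not all equal)
t=6: [77, 255, 226, 209, 272, 269, 262]  (not all equal)
t=7: [308, 286, 233, 197, 289, 279, 283]  (not all equal)
t=8: [255, 267, 243, 165, 274, 272, 269]  (not all equal)
t=9: [281, 277, 268, 98, 286, 274, 275]  (not all equal)
t=10: [286, 287, 288, 362, 278, 290, 289]  (not all equal)
t=11: [274, 273, 275, 232, 281, 272, 272]  (not all equal)
t=12: [283, 283, 285, 243, 282, 283, 283]  (not all equal)
t=13: [278, 278, 278, 266, 279, 278, 278]  (not all equal)
t=14: [283, 283, 283, 289, 282, 283, 283]  (not all equal)
t=15: [278, 278, 279, 275, 279, 278, 278]  (not all equal)
t=16: [283, 283, 282, 284, 282, 283, 283]  (not all equal)
t=17: [279, 279, 279, 278, 279, 279, 279]  (not all equal)
t=18: [282, 282, 282, 282, 282, 282, 282]  (all equal)

Answer: 18
Key observation: Synchronization is absorbing here: once all sites are equal they stay equal, and step 18 is the first all-equal step.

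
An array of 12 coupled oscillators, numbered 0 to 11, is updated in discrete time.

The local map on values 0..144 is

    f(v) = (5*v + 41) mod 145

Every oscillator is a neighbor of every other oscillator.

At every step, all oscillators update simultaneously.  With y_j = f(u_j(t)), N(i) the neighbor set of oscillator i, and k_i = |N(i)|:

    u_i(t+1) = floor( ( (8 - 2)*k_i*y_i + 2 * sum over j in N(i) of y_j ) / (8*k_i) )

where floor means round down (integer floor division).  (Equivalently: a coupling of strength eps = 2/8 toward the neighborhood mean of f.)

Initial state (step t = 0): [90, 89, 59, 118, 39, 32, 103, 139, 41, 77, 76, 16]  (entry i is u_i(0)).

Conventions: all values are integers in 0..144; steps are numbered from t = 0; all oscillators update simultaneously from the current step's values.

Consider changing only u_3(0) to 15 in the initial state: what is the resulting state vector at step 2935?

Simulating step by step:
t=0: [90, 89, 59, 15, 39, 32, 103, 139, 41, 77, 76, 16]
t=1: [64, 60, 57, 107, 89, 64, 111, 31, 97, 122, 118, 111]
t=2: [67, 53, 42, 118, 53, 67, 27, 53, 82, 67, 53, 27]
t=3: [75, 24, 89, 49, 24, 75, 35, 24, 24, 75, 24, 35]
t=4: [109, 29, 55, 120, 29, 109, 69, 29, 29, 109, 29, 69]
t=5: [15, 41, 30, 55, 41, 15, 81, 41, 41, 15, 41, 81]
t=6: [105, 94, 54, 40, 94, 105, 29, 94, 94, 105, 94, 29]
t=7: [117, 77, 37, 91, 77, 117, 51, 77, 77, 117, 77, 51]
t=8: [55, 121, 81, 66, 121, 55, 26, 121, 121, 55, 121, 26]
t=9: [31, 60, 20, 71, 60, 31, 31, 60, 60, 31, 60, 31]
t=10: [54, 54, 119, 94, 54, 54, 54, 54, 54, 54, 54, 54]
t=11: [23, 23, 48, 63, 23, 23, 23, 23, 23, 23, 23, 23]
t=12: [15, 15, 106, 55, 15, 15, 15, 15, 15, 15, 15, 15]
t=13: [114, 114, 128, 48, 114, 114, 114, 114, 114, 114, 114, 114]
t=14: [34, 34, 85, 111, 34, 34, 34, 34, 34, 34, 34, 34]
t=15: [64, 64, 38, 27, 64, 64, 64, 64, 64, 64, 64, 64]
t=16: [70, 70, 81, 41, 70, 70, 70, 70, 70, 70, 70, 70]
t=17: [98, 98, 33, 98, 98, 98, 98, 98, 98, 98, 98, 98]
t=18: [95, 95, 69, 95, 95, 95, 95, 95, 95, 95, 95, 95]
t=19: [81, 81, 92, 81, 81, 81, 81, 81, 81, 81, 81, 81]
t=20: [12, 12, 52, 12, 12, 12, 12, 12, 12, 12, 12, 12]
t=21: [98, 98, 33, 98, 98, 98, 98, 98, 98, 98, 98, 98]

Answer: [81, 81, 92, 81, 81, 81, 81, 81, 81, 81, 81, 81]
Key observation: The state at step 17, [98, 98, 33, 98, 98, 98, 98, 98, 98, 98, 98, 98], reappears at step 21: the system is in a cycle of period 4 from step 17 on.  Therefore the state at step 2935 equals the state at step 17 + ((2935 - 17) mod 4) = 19, which is [81, 81, 92, 81, 81, 81, 81, 81, 81, 81, 81, 81].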